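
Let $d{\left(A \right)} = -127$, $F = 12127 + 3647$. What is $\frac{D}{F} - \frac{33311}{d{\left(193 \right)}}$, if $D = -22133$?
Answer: $\frac{522636823}{2003298} \approx 260.89$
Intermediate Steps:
$F = 15774$
$\frac{D}{F} - \frac{33311}{d{\left(193 \right)}} = - \frac{22133}{15774} - \frac{33311}{-127} = \left(-22133\right) \frac{1}{15774} - - \frac{33311}{127} = - \frac{22133}{15774} + \frac{33311}{127} = \frac{522636823}{2003298}$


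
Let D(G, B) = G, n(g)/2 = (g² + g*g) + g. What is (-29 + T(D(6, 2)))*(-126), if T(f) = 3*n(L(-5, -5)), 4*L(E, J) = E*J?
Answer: -120267/2 ≈ -60134.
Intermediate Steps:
L(E, J) = E*J/4 (L(E, J) = (E*J)/4 = E*J/4)
n(g) = 2*g + 4*g² (n(g) = 2*((g² + g*g) + g) = 2*((g² + g²) + g) = 2*(2*g² + g) = 2*(g + 2*g²) = 2*g + 4*g²)
T(f) = 2025/4 (T(f) = 3*(2*((¼)*(-5)*(-5))*(1 + 2*((¼)*(-5)*(-5)))) = 3*(2*(25/4)*(1 + 2*(25/4))) = 3*(2*(25/4)*(1 + 25/2)) = 3*(2*(25/4)*(27/2)) = 3*(675/4) = 2025/4)
(-29 + T(D(6, 2)))*(-126) = (-29 + 2025/4)*(-126) = (1909/4)*(-126) = -120267/2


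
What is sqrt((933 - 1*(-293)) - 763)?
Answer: sqrt(463) ≈ 21.517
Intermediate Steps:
sqrt((933 - 1*(-293)) - 763) = sqrt((933 + 293) - 763) = sqrt(1226 - 763) = sqrt(463)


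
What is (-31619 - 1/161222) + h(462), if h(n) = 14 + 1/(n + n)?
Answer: -2354084565071/74484564 ≈ -31605.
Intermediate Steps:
h(n) = 14 + 1/(2*n)
(-31619 - 1/161222) + h(462) = (-31619 - 1/161222) + (14 + (½)/462) = (-31619 - 1*1/161222) + (14 + (½)*(1/462)) = (-31619 - 1/161222) + (14 + 1/924) = -5097678419/161222 + 12937/924 = -2354084565071/74484564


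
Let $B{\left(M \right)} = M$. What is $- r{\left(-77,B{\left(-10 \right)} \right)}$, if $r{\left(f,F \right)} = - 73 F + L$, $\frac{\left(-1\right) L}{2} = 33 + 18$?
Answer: $-628$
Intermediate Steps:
$L = -102$ ($L = - 2 \left(33 + 18\right) = \left(-2\right) 51 = -102$)
$r{\left(f,F \right)} = -102 - 73 F$ ($r{\left(f,F \right)} = - 73 F - 102 = -102 - 73 F$)
$- r{\left(-77,B{\left(-10 \right)} \right)} = - (-102 - -730) = - (-102 + 730) = \left(-1\right) 628 = -628$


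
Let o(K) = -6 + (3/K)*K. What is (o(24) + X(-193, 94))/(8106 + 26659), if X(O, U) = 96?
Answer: 93/34765 ≈ 0.0026751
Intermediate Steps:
o(K) = -3 (o(K) = -6 + 3 = -3)
(o(24) + X(-193, 94))/(8106 + 26659) = (-3 + 96)/(8106 + 26659) = 93/34765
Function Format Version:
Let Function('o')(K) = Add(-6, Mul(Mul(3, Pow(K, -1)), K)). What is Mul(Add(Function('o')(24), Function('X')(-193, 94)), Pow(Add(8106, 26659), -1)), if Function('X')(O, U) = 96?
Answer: Rational(93, 34765) ≈ 0.0026751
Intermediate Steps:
Function('o')(K) = -3 (Function('o')(K) = Add(-6, 3) = -3)
Mul(Add(Function('o')(24), Function('X')(-193, 94)), Pow(Add(8106, 26659), -1)) = Mul(Add(-3, 96), Pow(Add(8106, 26659), -1)) = Mul(93, Pow(34765, -1)) = Mul(93, Rational(1, 34765)) = Rational(93, 34765)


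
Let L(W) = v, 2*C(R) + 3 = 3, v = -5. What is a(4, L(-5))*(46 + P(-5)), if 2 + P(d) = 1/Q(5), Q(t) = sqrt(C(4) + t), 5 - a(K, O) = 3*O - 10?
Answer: 1320 + 6*sqrt(5) ≈ 1333.4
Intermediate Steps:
C(R) = 0 (C(R) = -3/2 + (1/2)*3 = -3/2 + 3/2 = 0)
L(W) = -5
a(K, O) = 15 - 3*O (a(K, O) = 5 - (3*O - 10) = 5 - (-10 + 3*O) = 5 + (10 - 3*O) = 15 - 3*O)
Q(t) = sqrt(t) (Q(t) = sqrt(0 + t) = sqrt(t))
P(d) = -2 + sqrt(5)/5 (P(d) = -2 + 1/(sqrt(5)) = -2 + sqrt(5)/5)
a(4, L(-5))*(46 + P(-5)) = (15 - 3*(-5))*(46 + (-2 + sqrt(5)/5)) = (15 + 15)*(44 + sqrt(5)/5) = 30*(44 + sqrt(5)/5) = 1320 + 6*sqrt(5)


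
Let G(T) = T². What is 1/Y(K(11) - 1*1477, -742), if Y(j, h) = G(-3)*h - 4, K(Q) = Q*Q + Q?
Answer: -1/6682 ≈ -0.00014966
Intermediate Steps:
K(Q) = Q + Q² (K(Q) = Q² + Q = Q + Q²)
Y(j, h) = -4 + 9*h (Y(j, h) = (-3)²*h - 4 = 9*h - 4 = -4 + 9*h)
1/Y(K(11) - 1*1477, -742) = 1/(-4 + 9*(-742)) = 1/(-4 - 6678) = 1/(-6682) = -1/6682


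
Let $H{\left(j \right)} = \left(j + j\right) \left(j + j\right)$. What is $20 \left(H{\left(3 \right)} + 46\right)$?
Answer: $1640$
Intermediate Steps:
$H{\left(j \right)} = 4 j^{2}$ ($H{\left(j \right)} = 2 j 2 j = 4 j^{2}$)
$20 \left(H{\left(3 \right)} + 46\right) = 20 \left(4 \cdot 3^{2} + 46\right) = 20 \left(4 \cdot 9 + 46\right) = 20 \left(36 + 46\right) = 20 \cdot 82 = 1640$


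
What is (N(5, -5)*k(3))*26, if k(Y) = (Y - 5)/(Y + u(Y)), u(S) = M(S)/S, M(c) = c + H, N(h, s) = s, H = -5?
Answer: 780/7 ≈ 111.43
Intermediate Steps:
M(c) = -5 + c (M(c) = c - 5 = -5 + c)
u(S) = (-5 + S)/S
k(Y) = (-5 + Y)/(Y + (-5 + Y)/Y) (k(Y) = (Y - 5)/(Y + (-5 + Y)/Y) = (-5 + Y)/(Y + (-5 + Y)/Y))
(N(5, -5)*k(3))*26 = -15*(-5 + 3)/(-5 + 3 + 3²)*26 = -15*(-2)/(-5 + 3 + 9)*26 = -15*(-2)/7*26 = -5*(-6/7)*26 = (30/7)*26 = 780/7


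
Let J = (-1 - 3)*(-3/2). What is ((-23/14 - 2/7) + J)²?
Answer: 3249/196 ≈ 16.577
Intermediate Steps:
J = 6 (J = -(-12)/2 = -4*(-3/2) = 6)
((-23/14 - 2/7) + J)² = ((-23/14 - 2/7) + 6)² = (-27/14 + 6)² = (57/14)² = 3249/196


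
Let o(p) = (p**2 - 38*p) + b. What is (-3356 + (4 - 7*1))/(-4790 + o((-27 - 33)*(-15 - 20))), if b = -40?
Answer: -3359/4325370 ≈ -0.00077658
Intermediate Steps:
o(p) = -40 + p**2 - 38*p (o(p) = (p**2 - 38*p) - 40 = -40 + p**2 - 38*p)
(-3356 + (4 - 7*1))/(-4790 + o((-27 - 33)*(-15 - 20))) = (-3356 + (4 - 7*1))/(-4790 + (-40 + ((-27 - 33)*(-15 - 20))**2 - 38*(-27 - 33)*(-15 - 20))) = (-3356 + (4 - 7))/(-4790 + (-40 + (-60*(-35))**2 - (-2280)*(-35))) = (-3356 - 3)/(-4790 + (-40 + 2100**2 - 38*2100)) = -3359/(-4790 + (-40 + 4410000 - 79800)) = -3359/(-4790 + 4330160) = -3359/4325370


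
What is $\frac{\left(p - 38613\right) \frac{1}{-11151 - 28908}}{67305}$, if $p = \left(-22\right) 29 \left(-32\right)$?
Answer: $\frac{18197}{2696170995} \approx 6.7492 \cdot 10^{-6}$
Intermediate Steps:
$p = 20416$ ($p = \left(-638\right) \left(-32\right) = 20416$)
$\frac{\left(p - 38613\right) \frac{1}{-11151 - 28908}}{67305} = \frac{\left(20416 - 38613\right) \frac{1}{-11151 - 28908}}{67305} = - \frac{18197}{-40059} \cdot \frac{1}{67305} = \left(-18197\right) \left(- \frac{1}{40059}\right) \frac{1}{67305} = \frac{18197}{40059} \cdot \frac{1}{67305} = \frac{18197}{2696170995}$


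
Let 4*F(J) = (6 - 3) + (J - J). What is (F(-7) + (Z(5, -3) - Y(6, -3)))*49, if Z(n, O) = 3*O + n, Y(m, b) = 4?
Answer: -1421/4 ≈ -355.25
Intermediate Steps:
Z(n, O) = n + 3*O
F(J) = ¾ (F(J) = ((6 - 3) + (J - J))/4 = (3 + 0)/4 = (¼)*3 = ¾)
(F(-7) + (Z(5, -3) - Y(6, -3)))*49 = (¾ + ((5 + 3*(-3)) - 1*4))*49 = (¾ + ((5 - 9) - 4))*49 = (¾ + (-4 - 4))*49 = (¾ - 8)*49 = -29/4*49 = -1421/4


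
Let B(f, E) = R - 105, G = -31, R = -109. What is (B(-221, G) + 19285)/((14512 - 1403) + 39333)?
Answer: 1467/4034 ≈ 0.36366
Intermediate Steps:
B(f, E) = -214 (B(f, E) = -109 - 105 = -214)
(B(-221, G) + 19285)/((14512 - 1403) + 39333) = (-214 + 19285)/((14512 - 1403) + 39333) = 19071/(13109 + 39333) = 19071/52442 = 19071*(1/52442) = 1467/4034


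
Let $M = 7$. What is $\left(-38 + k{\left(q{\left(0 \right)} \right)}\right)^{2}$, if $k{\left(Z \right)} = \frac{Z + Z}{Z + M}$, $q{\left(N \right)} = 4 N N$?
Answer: $1444$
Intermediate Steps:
$q{\left(N \right)} = 4 N^{2}$
$k{\left(Z \right)} = \frac{2 Z}{7 + Z}$ ($k{\left(Z \right)} = \frac{Z + Z}{Z + 7} = \frac{2 Z}{7 + Z}$)
$\left(-38 + k{\left(q{\left(0 \right)} \right)}\right)^{2} = \left(-38 + \frac{2 \cdot 4 \cdot 0^{2}}{7 + 4 \cdot 0^{2}}\right)^{2} = \left(-38 + \frac{2 \cdot 4 \cdot 0}{7 + 4 \cdot 0}\right)^{2} = \left(-38 + 2 \cdot 0 \frac{1}{7 + 0}\right)^{2} = \left(-38 + 2 \cdot 0 \cdot \frac{1}{7}\right)^{2} = \left(-38 + 0\right)^{2} = \left(-38\right)^{2} = 1444$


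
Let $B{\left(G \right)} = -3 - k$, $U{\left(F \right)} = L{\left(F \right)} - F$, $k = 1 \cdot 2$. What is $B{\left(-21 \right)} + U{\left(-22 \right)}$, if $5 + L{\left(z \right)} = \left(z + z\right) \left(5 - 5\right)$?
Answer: $12$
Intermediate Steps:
$k = 2$
$L{\left(z \right)} = -5$ ($L{\left(z \right)} = -5 + \left(z + z\right) \left(5 - 5\right) = -5 + 2 z 0 = -5 + 0 = -5$)
$U{\left(F \right)} = -5 - F$
$B{\left(G \right)} = -5$ ($B{\left(G \right)} = -3 - 2 = -5$)
$B{\left(-21 \right)} + U{\left(-22 \right)} = -5 - -17 = -5 + \left(-5 + 22\right) = -5 + 17 = 12$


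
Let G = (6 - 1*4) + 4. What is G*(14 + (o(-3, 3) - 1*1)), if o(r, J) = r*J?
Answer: 24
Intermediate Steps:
o(r, J) = J*r
G = 6 (G = (6 - 4) + 4 = 2 + 4 = 6)
G*(14 + (o(-3, 3) - 1*1)) = 6*(14 + (3*(-3) - 1*1)) = 6*(14 + (-9 - 1)) = 6*(14 - 10) = 6*4 = 24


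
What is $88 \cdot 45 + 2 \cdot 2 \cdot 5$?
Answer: $3980$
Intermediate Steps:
$88 \cdot 45 + 2 \cdot 2 \cdot 5 = 3960 + 4 \cdot 5 = 3960 + 20 = 3980$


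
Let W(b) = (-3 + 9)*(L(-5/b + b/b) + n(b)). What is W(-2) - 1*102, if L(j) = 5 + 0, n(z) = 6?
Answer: -36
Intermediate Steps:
L(j) = 5
W(b) = 66 (W(b) = (-3 + 9)*(5 + 6) = 6*11 = 66)
W(-2) - 1*102 = 66 - 1*102 = 66 - 102 = -36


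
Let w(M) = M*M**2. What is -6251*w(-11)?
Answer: 8320081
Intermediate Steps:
w(M) = M**3
-6251*w(-11) = -6251*(-11)**3 = -6251*(-1331) = 8320081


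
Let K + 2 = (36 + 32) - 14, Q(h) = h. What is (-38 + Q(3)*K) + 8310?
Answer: 8428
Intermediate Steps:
K = 52 (K = -2 + ((36 + 32) - 14) = -2 + (68 - 14) = -2 + 54 = 52)
(-38 + Q(3)*K) + 8310 = (-38 + 3*52) + 8310 = (-38 + 156) + 8310 = 118 + 8310 = 8428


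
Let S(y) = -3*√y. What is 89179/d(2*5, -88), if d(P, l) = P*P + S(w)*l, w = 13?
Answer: -2229475/224012 + 2942907*√13/112006 ≈ 84.782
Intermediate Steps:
d(P, l) = P² - 3*l*√13 (d(P, l) = P*P + (-3*√13)*l = P² - 3*l*√13)
89179/d(2*5, -88) = 89179/((2*5)² - 3*(-88)*√13) = 89179/(10² + 264*√13) = 89179/(100 + 264*√13)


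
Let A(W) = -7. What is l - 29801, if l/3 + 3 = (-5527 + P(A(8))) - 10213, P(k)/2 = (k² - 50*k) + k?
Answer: -74678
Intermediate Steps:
P(k) = -98*k + 2*k² (P(k) = 2*((k² - 50*k) + k) = 2*(k² - 49*k) = -98*k + 2*k²)
l = -44877 (l = -9 + 3*((-5527 + 2*(-7)*(-49 - 7)) - 10213) = -9 + 3*((-5527 + 2*(-7)*(-56)) - 10213) = -9 + 3*((-5527 + 784) - 10213) = -9 + 3*(-4743 - 10213) = -9 + 3*(-14956) = -9 - 44868 = -44877)
l - 29801 = -44877 - 29801 = -74678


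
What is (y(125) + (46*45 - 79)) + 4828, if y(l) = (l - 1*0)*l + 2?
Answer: 22446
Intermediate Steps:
y(l) = 2 + l² (y(l) = (l + 0)*l + 2 = l*l + 2 = l² + 2 = 2 + l²)
(y(125) + (46*45 - 79)) + 4828 = ((2 + 125²) + (46*45 - 79)) + 4828 = ((2 + 15625) + (2070 - 79)) + 4828 = (15627 + 1991) + 4828 = 17618 + 4828 = 22446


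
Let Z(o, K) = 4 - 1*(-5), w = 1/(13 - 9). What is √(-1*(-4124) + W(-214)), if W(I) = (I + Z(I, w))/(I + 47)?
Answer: √115048471/167 ≈ 64.228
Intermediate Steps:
w = ¼ (w = 1/4 = ¼ ≈ 0.25000)
Z(o, K) = 9 (Z(o, K) = 4 + 5 = 9)
W(I) = (9 + I)/(47 + I) (W(I) = (I + 9)/(I + 47) = (9 + I)/(47 + I))
√(-1*(-4124) + W(-214)) = √(-1*(-4124) + (9 - 214)/(47 - 214)) = √(4124 - 205/(-167)) = √(4124 - 1/167*(-205)) = √(4124 + 205/167) = √(688913/167) = √115048471/167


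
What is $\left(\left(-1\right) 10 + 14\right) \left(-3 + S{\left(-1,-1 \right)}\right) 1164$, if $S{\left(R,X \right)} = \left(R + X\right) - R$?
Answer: $-18624$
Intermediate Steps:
$S{\left(R,X \right)} = X$
$\left(\left(-1\right) 10 + 14\right) \left(-3 + S{\left(-1,-1 \right)}\right) 1164 = \left(\left(-1\right) 10 + 14\right) \left(-3 - 1\right) 1164 = \left(-10 + 14\right) \left(-4\right) 1164 = 4 \left(-4\right) 1164 = \left(-16\right) 1164 = -18624$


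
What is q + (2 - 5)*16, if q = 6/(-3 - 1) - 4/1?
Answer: -107/2 ≈ -53.500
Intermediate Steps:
q = -11/2 (q = 6/(-4) - 4*1 = 6*(-¼) - 4 = -3/2 - 4 = -11/2 ≈ -5.5000)
q + (2 - 5)*16 = -11/2 + (2 - 5)*16 = -11/2 - 3*16 = -11/2 - 48 = -107/2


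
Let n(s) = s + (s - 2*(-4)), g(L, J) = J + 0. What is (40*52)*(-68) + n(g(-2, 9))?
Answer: -141414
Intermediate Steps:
g(L, J) = J
n(s) = 8 + 2*s (n(s) = s + (s + 8) = s + (8 + s) = 8 + 2*s)
(40*52)*(-68) + n(g(-2, 9)) = (40*52)*(-68) + (8 + 2*9) = 2080*(-68) + (8 + 18) = -141440 + 26 = -141414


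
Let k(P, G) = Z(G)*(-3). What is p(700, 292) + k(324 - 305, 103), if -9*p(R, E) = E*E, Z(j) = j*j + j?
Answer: -374488/9 ≈ -41610.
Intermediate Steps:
Z(j) = j + j² (Z(j) = j² + j = j + j²)
p(R, E) = -E²/9 (p(R, E) = -E*E/9 = -E²/9)
k(P, G) = -3*G*(1 + G) (k(P, G) = (G*(1 + G))*(-3) = -3*G*(1 + G))
p(700, 292) + k(324 - 305, 103) = -⅑*292² - 3*103*(1 + 103) = -⅑*85264 - 3*103*104 = -85264/9 - 32136 = -374488/9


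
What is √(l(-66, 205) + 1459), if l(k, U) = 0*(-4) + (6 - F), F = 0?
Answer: √1465 ≈ 38.275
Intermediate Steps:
l(k, U) = 6 (l(k, U) = 0*(-4) + (6 - 1*0) = 0 + (6 + 0) = 0 + 6 = 6)
√(l(-66, 205) + 1459) = √(6 + 1459) = √1465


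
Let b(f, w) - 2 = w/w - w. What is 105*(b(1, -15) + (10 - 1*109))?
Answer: -8505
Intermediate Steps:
b(f, w) = 3 - w (b(f, w) = 2 + (w/w - w) = 2 + (1 - w) = 3 - w)
105*(b(1, -15) + (10 - 1*109)) = 105*((3 - 1*(-15)) + (10 - 1*109)) = 105*((3 + 15) + (10 - 109)) = 105*(18 - 99) = 105*(-81) = -8505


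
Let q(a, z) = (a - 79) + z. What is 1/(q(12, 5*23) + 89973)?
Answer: 1/90021 ≈ 1.1109e-5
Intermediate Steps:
q(a, z) = -79 + a + z (q(a, z) = (-79 + a) + z = -79 + a + z)
1/(q(12, 5*23) + 89973) = 1/((-79 + 12 + 5*23) + 89973) = 1/((-79 + 12 + 115) + 89973) = 1/(48 + 89973) = 1/90021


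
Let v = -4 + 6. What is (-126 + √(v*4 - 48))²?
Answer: 15836 - 504*I*√10 ≈ 15836.0 - 1593.8*I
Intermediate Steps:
v = 2
(-126 + √(v*4 - 48))² = (-126 + √(2*4 - 48))² = (-126 + √(8 - 48))² = (-126 + √(-40))² = (-126 + 2*I*√10)²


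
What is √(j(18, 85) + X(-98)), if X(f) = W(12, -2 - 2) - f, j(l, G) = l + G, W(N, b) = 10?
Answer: √211 ≈ 14.526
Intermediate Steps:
j(l, G) = G + l
X(f) = 10 - f
√(j(18, 85) + X(-98)) = √((85 + 18) + (10 - 1*(-98))) = √(103 + (10 + 98)) = √(103 + 108) = √211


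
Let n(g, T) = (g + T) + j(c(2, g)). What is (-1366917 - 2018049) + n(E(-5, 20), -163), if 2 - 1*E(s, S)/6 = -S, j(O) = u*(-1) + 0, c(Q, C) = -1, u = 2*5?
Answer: -3385007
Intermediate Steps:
u = 10
j(O) = -10 (j(O) = 10*(-1) + 0 = -10 + 0 = -10)
E(s, S) = 12 + 6*S (E(s, S) = 12 - (-6)*S = 12 + 6*S)
n(g, T) = -10 + T + g (n(g, T) = (g + T) - 10 = (T + g) - 10 = -10 + T + g)
(-1366917 - 2018049) + n(E(-5, 20), -163) = (-1366917 - 2018049) + (-10 - 163 + (12 + 6*20)) = -3384966 + (-10 - 163 + (12 + 120)) = -3384966 + (-10 - 163 + 132) = -3384966 - 41 = -3385007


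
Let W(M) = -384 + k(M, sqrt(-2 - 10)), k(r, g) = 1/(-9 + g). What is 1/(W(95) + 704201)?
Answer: 16363743/11517078923443 + I*sqrt(3)/23034157846886 ≈ 1.4208e-6 + 7.5195e-14*I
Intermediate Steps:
W(M) = -384 + 1/(-9 + 2*I*sqrt(3)) (W(M) = -384 + 1/(-9 + sqrt(-2 - 10)) = -384 + 1/(-9 + sqrt(-12)) = -384 + 1/(-9 + 2*I*sqrt(3)))
1/(W(95) + 704201) = 1/((-11907/31 - 2*I*sqrt(3)/93) + 704201) = 1/(21818324/31 - 2*I*sqrt(3)/93)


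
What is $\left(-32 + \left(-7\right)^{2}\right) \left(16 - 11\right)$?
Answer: $85$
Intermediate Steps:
$\left(-32 + \left(-7\right)^{2}\right) \left(16 - 11\right) = \left(-32 + 49\right) \left(16 - 11\right) = 17 \cdot 5 = 85$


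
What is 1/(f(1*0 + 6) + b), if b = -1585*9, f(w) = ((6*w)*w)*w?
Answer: -1/12969 ≈ -7.7107e-5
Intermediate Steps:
f(w) = 6*w³ (f(w) = (6*w²)*w = 6*w³)
b = -14265
1/(f(1*0 + 6) + b) = 1/(6*(1*0 + 6)³ - 14265) = 1/(6*(0 + 6)³ - 14265) = 1/(6*6³ - 14265) = 1/(6*216 - 14265) = 1/(1296 - 14265) = 1/(-12969) = -1/12969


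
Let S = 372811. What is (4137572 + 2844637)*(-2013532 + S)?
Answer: -11455856932689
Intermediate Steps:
(4137572 + 2844637)*(-2013532 + S) = (4137572 + 2844637)*(-2013532 + 372811) = 6982209*(-1640721) = -11455856932689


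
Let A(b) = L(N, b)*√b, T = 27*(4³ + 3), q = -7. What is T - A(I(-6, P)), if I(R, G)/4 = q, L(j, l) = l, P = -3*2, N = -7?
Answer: 1809 + 56*I*√7 ≈ 1809.0 + 148.16*I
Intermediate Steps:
P = -6
I(R, G) = -28 (I(R, G) = 4*(-7) = -28)
T = 1809 (T = 27*(64 + 3) = 27*67 = 1809)
A(b) = b^(3/2) (A(b) = b*√b = b^(3/2))
T - A(I(-6, P)) = 1809 - (-28)^(3/2) = 1809 - (-56)*I*√7 = 1809 + 56*I*√7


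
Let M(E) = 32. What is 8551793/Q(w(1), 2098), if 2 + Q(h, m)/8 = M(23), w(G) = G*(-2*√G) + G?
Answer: 8551793/240 ≈ 35633.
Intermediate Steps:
w(G) = G - 2*G^(3/2) (w(G) = -2*G^(3/2) + G = G - 2*G^(3/2))
Q(h, m) = 240 (Q(h, m) = -16 + 8*32 = -16 + 256 = 240)
8551793/Q(w(1), 2098) = 8551793/240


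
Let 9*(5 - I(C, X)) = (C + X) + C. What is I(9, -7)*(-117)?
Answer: -442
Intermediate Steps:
I(C, X) = 5 - 2*C/9 - X/9 (I(C, X) = 5 - ((C + X) + C)/9 = 5 - (X + 2*C)/9 = 5 + (-2*C/9 - X/9) = 5 - 2*C/9 - X/9)
I(9, -7)*(-117) = (5 - 2/9*9 - 1/9*(-7))*(-117) = (5 - 2 + 7/9)*(-117) = (34/9)*(-117) = -442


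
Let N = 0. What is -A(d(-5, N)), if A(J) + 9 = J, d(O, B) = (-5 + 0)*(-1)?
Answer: 4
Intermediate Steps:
d(O, B) = 5 (d(O, B) = -5*(-1) = 5)
A(J) = -9 + J
-A(d(-5, N)) = -(-9 + 5) = -1*(-4) = 4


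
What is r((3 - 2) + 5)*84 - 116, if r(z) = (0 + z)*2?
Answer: 892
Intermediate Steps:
r(z) = 2*z (r(z) = z*2 = 2*z)
r((3 - 2) + 5)*84 - 116 = (2*((3 - 2) + 5))*84 - 116 = (2*(1 + 5))*84 - 116 = (2*6)*84 - 116 = 12*84 - 116 = 1008 - 116 = 892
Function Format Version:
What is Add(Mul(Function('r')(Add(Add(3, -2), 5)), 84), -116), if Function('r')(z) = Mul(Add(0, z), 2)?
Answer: 892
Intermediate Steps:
Function('r')(z) = Mul(2, z) (Function('r')(z) = Mul(z, 2) = Mul(2, z))
Add(Mul(Function('r')(Add(Add(3, -2), 5)), 84), -116) = Add(Mul(Mul(2, Add(Add(3, -2), 5)), 84), -116) = Add(Mul(Mul(2, Add(1, 5)), 84), -116) = Add(Mul(Mul(2, 6), 84), -116) = Add(Mul(12, 84), -116) = Add(1008, -116) = 892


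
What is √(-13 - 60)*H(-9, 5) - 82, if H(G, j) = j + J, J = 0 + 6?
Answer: -82 + 11*I*√73 ≈ -82.0 + 93.984*I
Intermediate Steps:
J = 6
H(G, j) = 6 + j (H(G, j) = j + 6 = 6 + j)
√(-13 - 60)*H(-9, 5) - 82 = √(-13 - 60)*(6 + 5) - 82 = √(-73)*11 - 82 = (I*√73)*11 - 82 = 11*I*√73 - 82 = -82 + 11*I*√73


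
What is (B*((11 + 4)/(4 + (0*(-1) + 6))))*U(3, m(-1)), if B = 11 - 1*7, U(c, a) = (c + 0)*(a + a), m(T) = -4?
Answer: -144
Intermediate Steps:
U(c, a) = 2*a*c (U(c, a) = c*(2*a) = 2*a*c)
B = 4 (B = 11 - 7 = 4)
(B*((11 + 4)/(4 + (0*(-1) + 6))))*U(3, m(-1)) = (4*((11 + 4)/(4 + (0*(-1) + 6))))*(2*(-4)*3) = (4*(15/(4 + (0 + 6))))*(-24) = (4*(15/(4 + 6)))*(-24) = (4*(15/10))*(-24) = (4*(15*(⅒)))*(-24) = (4*(3/2))*(-24) = 6*(-24) = -144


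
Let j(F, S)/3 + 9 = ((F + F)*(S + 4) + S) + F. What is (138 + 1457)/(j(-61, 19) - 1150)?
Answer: -1595/9721 ≈ -0.16408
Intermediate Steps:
j(F, S) = -27 + 3*F + 3*S + 6*F*(4 + S) (j(F, S) = -27 + 3*(((F + F)*(S + 4) + S) + F) = -27 + 3*(((2*F)*(4 + S) + S) + F) = -27 + 3*((2*F*(4 + S) + S) + F) = -27 + 3*((S + 2*F*(4 + S)) + F) = -27 + 3*(F + S + 2*F*(4 + S)) = -27 + (3*F + 3*S + 6*F*(4 + S)) = -27 + 3*F + 3*S + 6*F*(4 + S))
(138 + 1457)/(j(-61, 19) - 1150) = (138 + 1457)/((-27 + 3*19 + 27*(-61) + 6*(-61)*19) - 1150) = 1595/((-27 + 57 - 1647 - 6954) - 1150) = 1595/(-8571 - 1150) = 1595/(-9721) = 1595*(-1/9721) = -1595/9721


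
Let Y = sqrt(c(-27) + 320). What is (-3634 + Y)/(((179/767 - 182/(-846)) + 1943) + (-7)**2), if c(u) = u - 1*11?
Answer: -589509297/323215993 + 324441*sqrt(282)/646431986 ≈ -1.8155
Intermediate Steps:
c(u) = -11 + u (c(u) = u - 11 = -11 + u)
Y = sqrt(282) (Y = sqrt((-11 - 27) + 320) = sqrt(-38 + 320) = sqrt(282) ≈ 16.793)
(-3634 + Y)/(((179/767 - 182/(-846)) + 1943) + (-7)**2) = (-3634 + sqrt(282))/(((179/767 - 182/(-846)) + 1943) + (-7)**2) = (-3634 + sqrt(282))/(((179*(1/767) - 182*(-1/846)) + 1943) + 49) = (-3634 + sqrt(282))/(((179/767 + 91/423) + 1943) + 49) = (-3634 + sqrt(282))/((145514/324441 + 1943) + 49) = (-3634 + sqrt(282))/(630534377/324441 + 49) = (-3634 + sqrt(282))/(646431986/324441) = (-3634 + sqrt(282))*(324441/646431986) = -589509297/323215993 + 324441*sqrt(282)/646431986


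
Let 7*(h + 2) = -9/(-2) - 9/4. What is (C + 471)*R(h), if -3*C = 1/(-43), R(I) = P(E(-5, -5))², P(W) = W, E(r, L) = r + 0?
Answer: 1519000/129 ≈ 11775.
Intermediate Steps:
E(r, L) = r
h = -47/28 (h = -2 + (-9/(-2) - 9/4)/7 = -2 + (-9*(-½) - 9*¼)/7 = -2 + (9/2 - 9/4)/7 = -2 + (⅐)*(9/4) = -2 + 9/28 = -47/28 ≈ -1.6786)
R(I) = 25 (R(I) = (-5)² = 25)
C = 1/129 (C = -⅓/(-43) = -⅓*(-1/43) = 1/129 ≈ 0.0077519)
(C + 471)*R(h) = (1/129 + 471)*25 = (60760/129)*25 = 1519000/129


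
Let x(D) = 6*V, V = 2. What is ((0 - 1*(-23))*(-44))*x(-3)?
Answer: -12144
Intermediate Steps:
x(D) = 12 (x(D) = 6*2 = 12)
((0 - 1*(-23))*(-44))*x(-3) = ((0 - 1*(-23))*(-44))*12 = ((0 + 23)*(-44))*12 = (23*(-44))*12 = -1012*12 = -12144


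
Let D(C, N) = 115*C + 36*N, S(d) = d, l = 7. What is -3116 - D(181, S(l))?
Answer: -24183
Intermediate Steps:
D(C, N) = 36*N + 115*C
-3116 - D(181, S(l)) = -3116 - (36*7 + 115*181) = -3116 - (252 + 20815) = -3116 - 1*21067 = -3116 - 21067 = -24183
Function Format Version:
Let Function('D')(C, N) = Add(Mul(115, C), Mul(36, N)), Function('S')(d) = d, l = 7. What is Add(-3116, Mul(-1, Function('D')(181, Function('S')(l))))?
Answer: -24183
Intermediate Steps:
Function('D')(C, N) = Add(Mul(36, N), Mul(115, C))
Add(-3116, Mul(-1, Function('D')(181, Function('S')(l)))) = Add(-3116, Mul(-1, Add(Mul(36, 7), Mul(115, 181)))) = Add(-3116, Mul(-1, Add(252, 20815))) = Add(-3116, Mul(-1, 21067)) = Add(-3116, -21067) = -24183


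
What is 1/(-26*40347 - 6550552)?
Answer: -1/7599574 ≈ -1.3159e-7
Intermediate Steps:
1/(-26*40347 - 6550552) = 1/(-1049022 - 6550552) = 1/(-7599574) = -1/7599574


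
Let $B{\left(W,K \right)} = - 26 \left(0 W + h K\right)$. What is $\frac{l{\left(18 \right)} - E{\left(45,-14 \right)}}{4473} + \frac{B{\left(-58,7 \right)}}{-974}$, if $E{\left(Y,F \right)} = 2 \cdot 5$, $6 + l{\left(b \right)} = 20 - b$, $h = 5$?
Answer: $\frac{289771}{311193} \approx 0.93116$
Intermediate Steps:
$l{\left(b \right)} = 14 - b$ ($l{\left(b \right)} = -6 - \left(-20 + b\right) = 14 - b$)
$E{\left(Y,F \right)} = 10$
$B{\left(W,K \right)} = - 130 K$ ($B{\left(W,K \right)} = - 26 \left(0 W + 5 K\right) = - 26 \left(0 + 5 K\right) = - 26 \cdot 5 K = - 130 K$)
$\frac{l{\left(18 \right)} - E{\left(45,-14 \right)}}{4473} + \frac{B{\left(-58,7 \right)}}{-974} = \frac{\left(14 - 18\right) - 10}{4473} + \frac{\left(-130\right) 7}{-974} = \left(\left(14 - 18\right) - 10\right) \frac{1}{4473} - - \frac{455}{487} = \left(-4 - 10\right) \frac{1}{4473} + \frac{455}{487} = \left(-14\right) \frac{1}{4473} + \frac{455}{487} = - \frac{2}{639} + \frac{455}{487} = \frac{289771}{311193}$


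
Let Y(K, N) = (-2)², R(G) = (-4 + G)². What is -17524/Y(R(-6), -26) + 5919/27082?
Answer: -118640323/27082 ≈ -4380.8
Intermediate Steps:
Y(K, N) = 4
-17524/Y(R(-6), -26) + 5919/27082 = -17524/4 + 5919/27082 = -17524*¼ + 5919*(1/27082) = -4381 + 5919/27082 = -118640323/27082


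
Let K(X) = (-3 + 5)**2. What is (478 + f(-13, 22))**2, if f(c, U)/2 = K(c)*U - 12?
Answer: 396900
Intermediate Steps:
K(X) = 4 (K(X) = 2**2 = 4)
f(c, U) = -24 + 8*U (f(c, U) = 2*(4*U - 12) = 2*(-12 + 4*U) = -24 + 8*U)
(478 + f(-13, 22))**2 = (478 + (-24 + 8*22))**2 = (478 + (-24 + 176))**2 = (478 + 152)**2 = 630**2 = 396900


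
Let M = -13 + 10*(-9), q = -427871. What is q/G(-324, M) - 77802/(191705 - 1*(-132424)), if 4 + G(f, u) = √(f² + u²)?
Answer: -187911032258/12486421467 - 427871*√115585/115569 ≈ -1273.8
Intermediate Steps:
M = -103 (M = -13 - 90 = -103)
G(f, u) = -4 + √(f² + u²)
q/G(-324, M) - 77802/(191705 - 1*(-132424)) = -427871/(-4 + √((-324)² + (-103)²)) - 77802/(191705 - 1*(-132424)) = -427871/(-4 + √(104976 + 10609)) - 77802/(191705 + 132424) = -427871/(-4 + √115585) - 77802/324129 = -427871/(-4 + √115585) - 77802*1/324129 = -427871/(-4 + √115585) - 25934/108043 = -25934/108043 - 427871/(-4 + √115585)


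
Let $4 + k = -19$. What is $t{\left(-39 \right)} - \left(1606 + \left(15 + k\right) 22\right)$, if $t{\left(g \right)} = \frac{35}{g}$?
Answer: $- \frac{55805}{39} \approx -1430.9$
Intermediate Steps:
$k = -23$ ($k = -4 - 19 = -23$)
$t{\left(-39 \right)} - \left(1606 + \left(15 + k\right) 22\right) = \frac{35}{-39} - \left(1606 + \left(15 - 23\right) 22\right) = 35 \left(- \frac{1}{39}\right) - \left(1606 - 176\right) = - \frac{35}{39} - \left(1606 - 176\right) = - \frac{35}{39} - 1430 = - \frac{55805}{39}$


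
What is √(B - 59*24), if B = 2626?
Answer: 11*√10 ≈ 34.785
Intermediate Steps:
√(B - 59*24) = √(2626 - 59*24) = √(2626 - 1416) = √1210 = 11*√10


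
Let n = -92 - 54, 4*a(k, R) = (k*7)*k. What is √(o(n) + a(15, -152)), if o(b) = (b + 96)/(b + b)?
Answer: 5*√335873/146 ≈ 19.847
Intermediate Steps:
a(k, R) = 7*k²/4 (a(k, R) = ((k*7)*k)/4 = ((7*k)*k)/4 = (7*k²)/4 = 7*k²/4)
n = -146
o(b) = (96 + b)/(2*b) (o(b) = (96 + b)/((2*b)) = (96 + b)*(1/(2*b)) = (96 + b)/(2*b))
√(o(n) + a(15, -152)) = √((½)*(96 - 146)/(-146) + (7/4)*15²) = √((½)*(-1/146)*(-50) + (7/4)*225) = √(25/146 + 1575/4) = √(115025/292) = 5*√335873/146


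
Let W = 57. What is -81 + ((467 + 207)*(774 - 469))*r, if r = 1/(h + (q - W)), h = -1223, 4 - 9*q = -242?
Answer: -460554/1879 ≈ -245.11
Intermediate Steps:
q = 82/3 (q = 4/9 - ⅑*(-242) = 4/9 + 242/9 = 82/3 ≈ 27.333)
r = -3/3758 (r = 1/(-1223 + (82/3 - 1*57)) = 1/(-1223 + (82/3 - 57)) = 1/(-1223 - 89/3) = 1/(-3758/3) = -3/3758 ≈ -0.00079830)
-81 + ((467 + 207)*(774 - 469))*r = -81 + ((467 + 207)*(774 - 469))*(-3/3758) = -81 + (674*305)*(-3/3758) = -81 + 205570*(-3/3758) = -81 - 308355/1879 = -460554/1879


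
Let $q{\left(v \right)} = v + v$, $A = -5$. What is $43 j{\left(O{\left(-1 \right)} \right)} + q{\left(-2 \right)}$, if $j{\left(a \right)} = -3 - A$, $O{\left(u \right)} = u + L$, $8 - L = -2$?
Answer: $82$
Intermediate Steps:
$L = 10$ ($L = 8 - -2 = 8 + 2 = 10$)
$O{\left(u \right)} = 10 + u$ ($O{\left(u \right)} = u + 10 = 10 + u$)
$q{\left(v \right)} = 2 v$
$j{\left(a \right)} = 2$ ($j{\left(a \right)} = -3 - -5 = -3 + 5 = 2$)
$43 j{\left(O{\left(-1 \right)} \right)} + q{\left(-2 \right)} = 43 \cdot 2 + 2 \left(-2\right) = 86 - 4 = 82$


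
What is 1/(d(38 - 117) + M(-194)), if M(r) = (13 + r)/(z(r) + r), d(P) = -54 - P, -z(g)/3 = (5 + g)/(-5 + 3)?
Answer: 955/24237 ≈ 0.039403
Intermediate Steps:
z(g) = 15/2 + 3*g/2 (z(g) = -3*(5 + g)/(-5 + 3) = -3*(5 + g)/(-2) = -3*(5 + g)*(-1)/2 = -3*(-5/2 - g/2) = 15/2 + 3*g/2)
M(r) = (13 + r)/(15/2 + 5*r/2) (M(r) = (13 + r)/((15/2 + 3*r/2) + r) = (13 + r)/(15/2 + 5*r/2))
1/(d(38 - 117) + M(-194)) = 1/((-54 - (38 - 117)) + 2*(13 - 194)/(5*(3 - 194))) = 1/((-54 - 1*(-79)) + (⅖)*(-181)/(-191)) = 1/((-54 + 79) + (⅖)*(-1/191)*(-181)) = 1/(25 + 362/955) = 1/(24237/955) = 955/24237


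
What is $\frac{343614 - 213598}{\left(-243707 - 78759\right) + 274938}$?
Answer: $- \frac{16252}{5941} \approx -2.7356$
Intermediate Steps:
$\frac{343614 - 213598}{\left(-243707 - 78759\right) + 274938} = \frac{130016}{-322466 + 274938} = \frac{130016}{-47528} = 130016 \left(- \frac{1}{47528}\right) = - \frac{16252}{5941}$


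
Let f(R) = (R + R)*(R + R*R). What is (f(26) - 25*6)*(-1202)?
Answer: -43697508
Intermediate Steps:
f(R) = 2*R*(R + R²) (f(R) = (2*R)*(R + R²) = 2*R*(R + R²))
(f(26) - 25*6)*(-1202) = (2*26²*(1 + 26) - 25*6)*(-1202) = (2*676*27 - 150)*(-1202) = (36504 - 150)*(-1202) = 36354*(-1202) = -43697508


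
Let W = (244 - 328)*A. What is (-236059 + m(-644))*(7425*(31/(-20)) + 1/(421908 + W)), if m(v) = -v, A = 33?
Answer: 1135578736712185/419136 ≈ 2.7093e+9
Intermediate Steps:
W = -2772 (W = (244 - 328)*33 = -84*33 = -2772)
(-236059 + m(-644))*(7425*(31/(-20)) + 1/(421908 + W)) = (-236059 - 1*(-644))*(7425*(31/(-20)) + 1/(421908 - 2772)) = (-236059 + 644)*(7425*(31*(-1/20)) + 1/419136) = -235415*(7425*(-31/20) + 1/419136) = -235415*(-46035/4 + 1/419136) = -235415*(-4823731439/419136) = 1135578736712185/419136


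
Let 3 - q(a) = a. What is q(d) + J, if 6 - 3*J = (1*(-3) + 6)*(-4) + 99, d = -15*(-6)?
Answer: -114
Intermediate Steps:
d = 90
q(a) = 3 - a
J = -27 (J = 2 - ((1*(-3) + 6)*(-4) + 99)/3 = 2 - ((-3 + 6)*(-4) + 99)/3 = 2 - (3*(-4) + 99)/3 = 2 - (-12 + 99)/3 = 2 - ⅓*87 = 2 - 29 = -27)
q(d) + J = (3 - 1*90) - 27 = (3 - 90) - 27 = -87 - 27 = -114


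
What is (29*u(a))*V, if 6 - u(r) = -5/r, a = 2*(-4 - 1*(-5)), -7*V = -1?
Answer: 493/14 ≈ 35.214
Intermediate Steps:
V = ⅐ (V = -⅐*(-1) = ⅐ ≈ 0.14286)
a = 2 (a = 2*(-4 + 5) = 2*1 = 2)
u(r) = 6 + 5/r (u(r) = 6 - (-5)/r = 6 + 5/r)
(29*u(a))*V = (29*(6 + 5/2))*(⅐) = (29*(17/2))*(⅐) = (493/2)*(⅐) = 493/14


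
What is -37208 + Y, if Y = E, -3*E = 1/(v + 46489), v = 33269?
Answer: -8902906993/239274 ≈ -37208.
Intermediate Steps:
E = -1/239274 (E = -1/(3*(33269 + 46489)) = -⅓/79758 = -⅓*1/79758 = -1/239274 ≈ -4.1793e-6)
Y = -1/239274 ≈ -4.1793e-6
-37208 + Y = -37208 - 1/239274 = -8902906993/239274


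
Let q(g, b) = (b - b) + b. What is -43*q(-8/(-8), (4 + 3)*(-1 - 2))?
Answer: 903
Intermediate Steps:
q(g, b) = b (q(g, b) = 0 + b = b)
-43*q(-8/(-8), (4 + 3)*(-1 - 2)) = -43*(4 + 3)*(-1 - 2) = -301*(-3) = -43*(-21) = 903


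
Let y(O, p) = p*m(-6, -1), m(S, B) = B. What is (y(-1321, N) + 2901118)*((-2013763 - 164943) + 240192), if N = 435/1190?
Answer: -669239000854229/119 ≈ -5.6239e+12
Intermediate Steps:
N = 87/238 (N = 435*(1/1190) = 87/238 ≈ 0.36555)
y(O, p) = -p (y(O, p) = p*(-1) = -p)
(y(-1321, N) + 2901118)*((-2013763 - 164943) + 240192) = (-1*87/238 + 2901118)*((-2013763 - 164943) + 240192) = (-87/238 + 2901118)*(-2178706 + 240192) = (690465997/238)*(-1938514) = -669239000854229/119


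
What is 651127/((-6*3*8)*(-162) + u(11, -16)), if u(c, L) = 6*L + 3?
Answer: 651127/23235 ≈ 28.024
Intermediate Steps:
u(c, L) = 3 + 6*L
651127/((-6*3*8)*(-162) + u(11, -16)) = 651127/((-6*3*8)*(-162) + (3 + 6*(-16))) = 651127/(-18*8*(-162) + (3 - 96)) = 651127/(-144*(-162) - 93) = 651127/(23328 - 93) = 651127/23235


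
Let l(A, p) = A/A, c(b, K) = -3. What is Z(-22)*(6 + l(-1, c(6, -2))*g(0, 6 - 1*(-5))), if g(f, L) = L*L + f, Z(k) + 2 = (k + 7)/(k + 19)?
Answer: 381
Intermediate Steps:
Z(k) = -2 + (7 + k)/(19 + k) (Z(k) = -2 + (k + 7)/(k + 19) = -2 + (7 + k)/(19 + k))
g(f, L) = f + L² (g(f, L) = L² + f = f + L²)
l(A, p) = 1
Z(-22)*(6 + l(-1, c(6, -2))*g(0, 6 - 1*(-5))) = ((-31 - 1*(-22))/(19 - 22))*(6 + 1*(0 + (6 - 1*(-5))²)) = ((-31 + 22)/(-3))*(6 + 1*(0 + (6 + 5)²)) = (-⅓*(-9))*(6 + 1*(0 + 11²)) = 3*(6 + 1*(0 + 121)) = 3*(6 + 1*121) = 3*(6 + 121) = 3*127 = 381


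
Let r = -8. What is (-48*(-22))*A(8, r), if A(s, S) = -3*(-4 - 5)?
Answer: 28512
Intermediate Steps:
A(s, S) = 27 (A(s, S) = -3*(-9) = 27)
(-48*(-22))*A(8, r) = -48*(-22)*27 = 1056*27 = 28512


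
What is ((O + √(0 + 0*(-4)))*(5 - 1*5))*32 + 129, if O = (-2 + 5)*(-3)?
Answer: 129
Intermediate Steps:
O = -9 (O = 3*(-3) = -9)
((O + √(0 + 0*(-4)))*(5 - 1*5))*32 + 129 = ((-9 + √(0 + 0*(-4)))*(5 - 1*5))*32 + 129 = ((-9 + √(0 + 0))*(5 - 5))*32 + 129 = ((-9 + √0)*0)*32 + 129 = ((-9 + 0)*0)*32 + 129 = -9*0*32 + 129 = 0*32 + 129 = 0 + 129 = 129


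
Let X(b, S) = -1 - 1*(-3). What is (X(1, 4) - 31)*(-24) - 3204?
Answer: -2508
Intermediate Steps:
X(b, S) = 2 (X(b, S) = -1 + 3 = 2)
(X(1, 4) - 31)*(-24) - 3204 = (2 - 31)*(-24) - 3204 = -29*(-24) - 3204 = 696 - 3204 = -2508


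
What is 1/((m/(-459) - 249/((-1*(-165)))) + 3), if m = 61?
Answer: 25245/34283 ≈ 0.73637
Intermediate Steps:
1/((m/(-459) - 249/((-1*(-165)))) + 3) = 1/((61/(-459) - 249/((-1*(-165)))) + 3) = 1/((61*(-1/459) - 249/165) + 3) = 1/((-61/459 - 249*1/165) + 3) = 1/((-61/459 - 83/55) + 3) = 1/(-41452/25245 + 3) = 1/(34283/25245) = 25245/34283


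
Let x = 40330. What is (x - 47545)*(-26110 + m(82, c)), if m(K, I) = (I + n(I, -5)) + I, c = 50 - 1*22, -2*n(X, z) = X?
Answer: 188080620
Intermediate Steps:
n(X, z) = -X/2
c = 28 (c = 50 - 22 = 28)
m(K, I) = 3*I/2 (m(K, I) = (I - I/2) + I = I/2 + I = 3*I/2)
(x - 47545)*(-26110 + m(82, c)) = (40330 - 47545)*(-26110 + (3/2)*28) = -7215*(-26110 + 42) = -7215*(-26068) = 188080620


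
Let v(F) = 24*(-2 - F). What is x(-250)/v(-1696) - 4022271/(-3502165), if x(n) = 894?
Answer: 27776730881/23730670040 ≈ 1.1705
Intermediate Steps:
v(F) = -48 - 24*F
x(-250)/v(-1696) - 4022271/(-3502165) = 894/(-48 - 24*(-1696)) - 4022271/(-3502165) = 894/(-48 + 40704) - 4022271*(-1/3502165) = 894/40656 + 4022271/3502165 = 894*(1/40656) + 4022271/3502165 = 149/6776 + 4022271/3502165 = 27776730881/23730670040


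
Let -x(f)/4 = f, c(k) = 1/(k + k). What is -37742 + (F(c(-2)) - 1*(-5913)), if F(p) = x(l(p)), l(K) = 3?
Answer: -31841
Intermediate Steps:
c(k) = 1/(2*k)
x(f) = -4*f
F(p) = -12 (F(p) = -4*3 = -12)
-37742 + (F(c(-2)) - 1*(-5913)) = -37742 + (-12 - 1*(-5913)) = -37742 + (-12 + 5913) = -37742 + 5901 = -31841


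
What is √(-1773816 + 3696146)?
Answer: √1922330 ≈ 1386.5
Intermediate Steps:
√(-1773816 + 3696146) = √1922330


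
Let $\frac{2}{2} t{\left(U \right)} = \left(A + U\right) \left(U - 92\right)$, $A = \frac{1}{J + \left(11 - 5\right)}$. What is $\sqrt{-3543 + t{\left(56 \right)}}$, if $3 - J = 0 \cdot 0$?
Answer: $i \sqrt{5563} \approx 74.586 i$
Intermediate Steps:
$J = 3$ ($J = 3 - 0 \cdot 0 = 3 - 0 = 3 + 0 = 3$)
$A = \frac{1}{9}$ ($A = \frac{1}{3 + \left(11 - 5\right)} = \frac{1}{3 + 6} = \frac{1}{9} \approx 0.11111$)
$t{\left(U \right)} = \left(-92 + U\right) \left(\frac{1}{9} + U\right)$ ($t{\left(U \right)} = \left(\frac{1}{9} + U\right) \left(U - 92\right) = \left(\frac{1}{9} + U\right) \left(-92 + U\right) = \left(-92 + U\right) \left(\frac{1}{9} + U\right)$)
$\sqrt{-3543 + t{\left(56 \right)}} = \sqrt{-3543 - \left(5156 - 3136\right)} = \sqrt{-3543 - 2020} = \sqrt{-5563} = i \sqrt{5563}$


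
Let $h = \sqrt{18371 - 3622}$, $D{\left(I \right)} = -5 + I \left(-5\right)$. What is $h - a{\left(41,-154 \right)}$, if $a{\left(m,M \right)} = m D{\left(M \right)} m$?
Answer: $-1285965 + 7 \sqrt{301} \approx -1.2858 \cdot 10^{6}$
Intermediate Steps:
$D{\left(I \right)} = -5 - 5 I$
$a{\left(m,M \right)} = m^{2} \left(-5 - 5 M\right)$ ($a{\left(m,M \right)} = m \left(-5 - 5 M\right) m = m^{2} \left(-5 - 5 M\right)$)
$h = 7 \sqrt{301}$ ($h = \sqrt{14749} = 7 \sqrt{301} \approx 121.45$)
$h - a{\left(41,-154 \right)} = 7 \sqrt{301} - 5 \cdot 41^{2} \left(-1 - -154\right) = 7 \sqrt{301} - 5 \cdot 1681 \left(-1 + 154\right) = 7 \sqrt{301} - 5 \cdot 1681 \cdot 153 = 7 \sqrt{301} - 1285965 = -1285965 + 7 \sqrt{301}$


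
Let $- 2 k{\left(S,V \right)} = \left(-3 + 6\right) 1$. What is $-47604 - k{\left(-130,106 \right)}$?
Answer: $- \frac{95205}{2} \approx -47603.0$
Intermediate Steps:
$k{\left(S,V \right)} = - \frac{3}{2}$ ($k{\left(S,V \right)} = - \frac{\left(-3 + 6\right) 1}{2} = - \frac{3 \cdot 1}{2} = \left(- \frac{1}{2}\right) 3 = - \frac{3}{2}$)
$-47604 - k{\left(-130,106 \right)} = -47604 - - \frac{3}{2} = -47604 + \frac{3}{2} = - \frac{95205}{2}$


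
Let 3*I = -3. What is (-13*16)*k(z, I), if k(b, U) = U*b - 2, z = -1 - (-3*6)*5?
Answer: 18928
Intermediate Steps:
I = -1 (I = (⅓)*(-3) = -1)
z = 89 (z = -1 - (-18)*5 = -1 - 1*(-90) = -1 + 90 = 89)
k(b, U) = -2 + U*b
(-13*16)*k(z, I) = (-13*16)*(-2 - 1*89) = -208*(-2 - 89) = -208*(-91) = 18928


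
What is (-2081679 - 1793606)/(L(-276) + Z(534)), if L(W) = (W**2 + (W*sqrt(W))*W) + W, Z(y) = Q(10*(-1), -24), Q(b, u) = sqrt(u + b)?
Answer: 3875285*I/(sqrt(34) - 75900*I + 152352*sqrt(69)) ≈ -0.18299 + 3.0512*I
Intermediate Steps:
Q(b, u) = sqrt(b + u)
Z(y) = I*sqrt(34) (Z(y) = sqrt(10*(-1) - 24) = sqrt(-10 - 24) = sqrt(-34) = I*sqrt(34))
L(W) = W + W**2 + W**(5/2) (L(W) = (W**2 + W**(3/2)*W) + W = (W**2 + W**(5/2)) + W = W + W**2 + W**(5/2))
(-2081679 - 1793606)/(L(-276) + Z(534)) = (-2081679 - 1793606)/((-276 + (-276)**2 + (-276)**(5/2)) + I*sqrt(34)) = -3875285/((-276 + 76176 + 152352*I*sqrt(69)) + I*sqrt(34)) = -3875285/((75900 + 152352*I*sqrt(69)) + I*sqrt(34)) = -3875285/(75900 + I*sqrt(34) + 152352*I*sqrt(69))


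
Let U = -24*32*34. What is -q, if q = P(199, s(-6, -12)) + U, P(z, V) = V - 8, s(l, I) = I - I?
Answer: 26120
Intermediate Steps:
s(l, I) = 0
P(z, V) = -8 + V
U = -26112 (U = -768*34 = -26112)
q = -26120 (q = (-8 + 0) - 26112 = -8 - 26112 = -26120)
-q = -1*(-26120) = 26120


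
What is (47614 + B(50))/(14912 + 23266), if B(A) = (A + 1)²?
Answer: 50215/38178 ≈ 1.3153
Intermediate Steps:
B(A) = (1 + A)²
(47614 + B(50))/(14912 + 23266) = (47614 + (1 + 50)²)/(14912 + 23266) = (47614 + 51²)/38178 = (47614 + 2601)*(1/38178) = 50215*(1/38178) = 50215/38178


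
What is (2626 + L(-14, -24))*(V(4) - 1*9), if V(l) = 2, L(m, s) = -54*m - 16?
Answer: -23562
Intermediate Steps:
L(m, s) = -16 - 54*m
(2626 + L(-14, -24))*(V(4) - 1*9) = (2626 + (-16 - 54*(-14)))*(2 - 1*9) = (2626 + (-16 + 756))*(2 - 9) = (2626 + 740)*(-7) = 3366*(-7) = -23562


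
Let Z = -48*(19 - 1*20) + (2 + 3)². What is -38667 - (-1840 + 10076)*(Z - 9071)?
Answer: 74068861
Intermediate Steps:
Z = 73 (Z = -48*(19 - 20) + 5² = -48*(-1) + 25 = 48 + 25 = 73)
-38667 - (-1840 + 10076)*(Z - 9071) = -38667 - (-1840 + 10076)*(73 - 9071) = -38667 - 8236*(-8998) = -38667 - 1*(-74107528) = -38667 + 74107528 = 74068861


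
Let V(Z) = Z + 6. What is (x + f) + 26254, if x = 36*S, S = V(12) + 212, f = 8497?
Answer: 43031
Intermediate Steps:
V(Z) = 6 + Z
S = 230 (S = (6 + 12) + 212 = 18 + 212 = 230)
x = 8280 (x = 36*230 = 8280)
(x + f) + 26254 = (8280 + 8497) + 26254 = 16777 + 26254 = 43031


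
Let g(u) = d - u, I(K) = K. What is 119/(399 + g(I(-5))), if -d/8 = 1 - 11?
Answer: 119/484 ≈ 0.24587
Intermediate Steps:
d = 80 (d = -8*(1 - 11) = -8*(-10) = 80)
g(u) = 80 - u
119/(399 + g(I(-5))) = 119/(399 + (80 - 1*(-5))) = 119/(399 + (80 + 5)) = 119/(399 + 85) = 119/484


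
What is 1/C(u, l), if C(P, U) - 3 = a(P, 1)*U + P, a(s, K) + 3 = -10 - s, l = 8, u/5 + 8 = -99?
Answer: 1/3644 ≈ 0.00027442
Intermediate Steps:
u = -535 (u = -40 + 5*(-99) = -40 - 495 = -535)
a(s, K) = -13 - s (a(s, K) = -3 + (-10 - s) = -13 - s)
C(P, U) = 3 + P + U*(-13 - P) (C(P, U) = 3 + ((-13 - P)*U + P) = 3 + (U*(-13 - P) + P) = 3 + (P + U*(-13 - P)) = 3 + P + U*(-13 - P))
1/C(u, l) = 1/(3 - 535 - 1*8*(13 - 535)) = 1/(3 - 535 - 1*8*(-522)) = 1/(3 - 535 + 4176) = 1/3644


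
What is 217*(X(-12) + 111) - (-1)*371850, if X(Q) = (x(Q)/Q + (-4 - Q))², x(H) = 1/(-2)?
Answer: 236142745/576 ≈ 4.0997e+5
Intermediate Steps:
x(H) = -½
X(Q) = (-4 - Q - 1/(2*Q))² (X(Q) = (-1/(2*Q) + (-4 - Q))² = (-4 - Q - 1/(2*Q))²)
217*(X(-12) + 111) - (-1)*371850 = 217*((¼)*(1 + 2*(-12)² + 8*(-12))²/(-12)² + 111) - (-1)*371850 = 217*((¼)*(1/144)*(1 + 2*144 - 96)² + 111) - 1*(-371850) = 217*((¼)*(1/144)*(1 + 288 - 96)² + 111) + 371850 = 217*((¼)*(1/144)*193² + 111) + 371850 = 217*((¼)*(1/144)*37249 + 111) + 371850 = 217*(37249/576 + 111) + 371850 = 217*(101185/576) + 371850 = 21957145/576 + 371850 = 236142745/576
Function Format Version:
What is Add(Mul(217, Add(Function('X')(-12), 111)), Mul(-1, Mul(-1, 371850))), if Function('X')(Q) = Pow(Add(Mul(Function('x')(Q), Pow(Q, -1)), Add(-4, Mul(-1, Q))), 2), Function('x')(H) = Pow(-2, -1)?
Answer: Rational(236142745, 576) ≈ 4.0997e+5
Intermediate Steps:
Function('x')(H) = Rational(-1, 2)
Function('X')(Q) = Pow(Add(-4, Mul(-1, Q), Mul(Rational(-1, 2), Pow(Q, -1))), 2) (Function('X')(Q) = Pow(Add(Mul(Rational(-1, 2), Pow(Q, -1)), Add(-4, Mul(-1, Q))), 2) = Pow(Add(-4, Mul(-1, Q), Mul(Rational(-1, 2), Pow(Q, -1))), 2))
Add(Mul(217, Add(Function('X')(-12), 111)), Mul(-1, Mul(-1, 371850))) = Add(Mul(217, Add(Mul(Rational(1, 4), Pow(-12, -2), Pow(Add(1, Mul(2, Pow(-12, 2)), Mul(8, -12)), 2)), 111)), Mul(-1, Mul(-1, 371850))) = Add(Mul(217, Add(Mul(Rational(1, 4), Rational(1, 144), Pow(Add(1, Mul(2, 144), -96), 2)), 111)), Mul(-1, -371850)) = Add(Mul(217, Add(Mul(Rational(1, 4), Rational(1, 144), Pow(Add(1, 288, -96), 2)), 111)), 371850) = Add(Mul(217, Add(Mul(Rational(1, 4), Rational(1, 144), Pow(193, 2)), 111)), 371850) = Add(Mul(217, Add(Mul(Rational(1, 4), Rational(1, 144), 37249), 111)), 371850) = Add(Mul(217, Add(Rational(37249, 576), 111)), 371850) = Add(Mul(217, Rational(101185, 576)), 371850) = Add(Rational(21957145, 576), 371850) = Rational(236142745, 576)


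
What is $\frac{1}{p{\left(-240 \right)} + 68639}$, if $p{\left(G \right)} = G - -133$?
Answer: $\frac{1}{68532} \approx 1.4592 \cdot 10^{-5}$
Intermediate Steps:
$p{\left(G \right)} = 133 + G$ ($p{\left(G \right)} = G + 133 = 133 + G$)
$\frac{1}{p{\left(-240 \right)} + 68639} = \frac{1}{\left(133 - 240\right) + 68639} = \frac{1}{-107 + 68639} = \frac{1}{68532}$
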